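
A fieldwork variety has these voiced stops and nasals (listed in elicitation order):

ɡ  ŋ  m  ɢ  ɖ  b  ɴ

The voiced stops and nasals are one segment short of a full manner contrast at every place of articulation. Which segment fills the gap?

/ɳ/

bilabial: oral stop /b/, nasal /m/.
retroflex: oral stop /ɖ/, nasal —.
velar: oral stop /ɡ/, nasal /ŋ/.
uvular: oral stop /ɢ/, nasal /ɴ/.
The retroflex row has no nasal member, so the gap is the retroflex nasal /ɳ/.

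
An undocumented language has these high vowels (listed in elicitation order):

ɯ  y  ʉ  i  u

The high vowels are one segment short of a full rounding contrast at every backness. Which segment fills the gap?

/ɨ/

front: unrounded /i/, rounded /y/.
central: unrounded —, rounded /ʉ/.
back: unrounded /ɯ/, rounded /u/.
The central row has no unrounded member, so the gap is the central unrounded vowel /ɨ/.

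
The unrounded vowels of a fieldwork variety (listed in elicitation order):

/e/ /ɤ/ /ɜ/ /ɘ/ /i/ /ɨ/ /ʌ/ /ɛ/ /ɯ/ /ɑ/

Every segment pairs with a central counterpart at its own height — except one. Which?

/ɑ/

High: /i/ ~ /ɨ/ ~ /ɯ/
High-mid: /e/ ~ /ɘ/ ~ /ɤ/
Low-mid: /ɛ/ ~ /ɜ/ ~ /ʌ/
Low: only /ɑ/ (back); no central partner.
So /ɑ/ is the unpaired segment.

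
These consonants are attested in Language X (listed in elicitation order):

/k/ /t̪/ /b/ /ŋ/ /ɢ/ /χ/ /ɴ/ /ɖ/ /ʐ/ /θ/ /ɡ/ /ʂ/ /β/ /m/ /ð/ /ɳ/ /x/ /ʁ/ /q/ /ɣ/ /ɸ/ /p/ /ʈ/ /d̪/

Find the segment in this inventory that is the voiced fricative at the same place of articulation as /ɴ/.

/ɴ/ is an uvular nasal.
The voiced fricative at the same place is a voiced uvular fricative — in this inventory, /ʁ/.

/ʁ/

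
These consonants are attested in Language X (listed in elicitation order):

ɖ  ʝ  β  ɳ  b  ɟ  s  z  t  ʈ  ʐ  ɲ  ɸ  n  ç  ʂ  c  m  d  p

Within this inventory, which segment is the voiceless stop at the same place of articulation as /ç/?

/c/

/ç/ is a voiceless palatal fricative.
The voiceless stop at the same place is a voiceless palatal stop — in this inventory, /c/.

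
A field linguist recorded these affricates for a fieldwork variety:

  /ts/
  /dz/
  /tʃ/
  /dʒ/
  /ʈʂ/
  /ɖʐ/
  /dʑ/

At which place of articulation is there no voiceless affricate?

Voiceless: /ts/ (alveolar), /tʃ/ (postalveolar), /ʈʂ/ (retroflex).
Voiced: /dz/ (alveolar), /dʒ/ (postalveolar), /ɖʐ/ (retroflex), /dʑ/ (alveolo-palatal).
Every place of articulation has a voiceless member except alveolo-palatal, where /tɕ/ would be expected.

alveolo-palatal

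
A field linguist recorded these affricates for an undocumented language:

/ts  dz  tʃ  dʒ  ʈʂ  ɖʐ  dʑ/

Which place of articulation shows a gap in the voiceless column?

alveolar: voiceless /ts/, voiced /dz/.
postalveolar: voiceless /tʃ/, voiced /dʒ/.
retroflex: voiceless /ʈʂ/, voiced /ɖʐ/.
alveolo-palatal: voiceless —, voiced /dʑ/.
Every place of articulation has a voiceless member except alveolo-palatal, where /tɕ/ would be expected.

alveolo-palatal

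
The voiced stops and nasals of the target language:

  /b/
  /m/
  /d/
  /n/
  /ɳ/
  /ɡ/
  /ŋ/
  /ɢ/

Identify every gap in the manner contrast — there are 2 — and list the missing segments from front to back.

bilabial: oral stop /b/, nasal /m/.
alveolar: oral stop /d/, nasal /n/.
retroflex: oral stop —, nasal /ɳ/.
velar: oral stop /ɡ/, nasal /ŋ/.
uvular: oral stop /ɢ/, nasal —.
Gaps, from front to back: retroflex lacks oral stop (/ɖ/); uvular lacks nasal (/ɴ/).

/ɖ/, /ɴ/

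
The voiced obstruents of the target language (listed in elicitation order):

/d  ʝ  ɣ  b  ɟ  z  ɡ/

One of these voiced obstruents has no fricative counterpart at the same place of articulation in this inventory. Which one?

Alveolar: /d/ ~ /z/
Palatal: /ɟ/ ~ /ʝ/
Velar: /ɡ/ ~ /ɣ/
Bilabial: only /b/ (stop); no fricative partner.
So /b/ is the unpaired segment.

/b/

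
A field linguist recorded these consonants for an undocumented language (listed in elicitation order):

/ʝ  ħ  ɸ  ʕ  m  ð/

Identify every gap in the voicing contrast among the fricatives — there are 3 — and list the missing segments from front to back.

place of articulation  voiceless  voiced  
bilabial          ɸ         —       
dental            —         ð       
palatal           —         ʝ       
pharyngeal        ħ         ʕ       
Gaps, from front to back: bilabial lacks voiced (/β/); dental lacks voiceless (/θ/); palatal lacks voiceless (/ç/).

/β/, /θ/, /ç/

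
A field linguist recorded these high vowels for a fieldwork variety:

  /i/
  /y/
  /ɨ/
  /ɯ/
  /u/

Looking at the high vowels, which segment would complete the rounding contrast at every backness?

Unrounded: /i/ (front), /ɨ/ (central), /ɯ/ (back).
Rounded: /y/ (front), /u/ (back).
The central row has no rounded member, so the gap is the central rounded vowel /ʉ/.

/ʉ/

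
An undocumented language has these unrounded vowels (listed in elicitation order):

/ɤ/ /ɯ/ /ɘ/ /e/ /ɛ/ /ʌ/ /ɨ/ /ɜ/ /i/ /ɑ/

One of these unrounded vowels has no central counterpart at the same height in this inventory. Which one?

High: /i/ ~ /ɨ/ ~ /ɯ/
High-mid: /e/ ~ /ɘ/ ~ /ɤ/
Low-mid: /ɛ/ ~ /ɜ/ ~ /ʌ/
Low: only /ɑ/ (back); no central partner.
So /ɑ/ is the unpaired segment.

/ɑ/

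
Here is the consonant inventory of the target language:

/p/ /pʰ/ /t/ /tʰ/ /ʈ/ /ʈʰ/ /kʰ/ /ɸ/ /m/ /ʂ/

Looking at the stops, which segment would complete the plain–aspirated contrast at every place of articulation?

/k/

place of articulation  plain     aspirated
bilabial          p         pʰ      
alveolar          t         tʰ      
retroflex         ʈ         ʈʰ      
velar             —         kʰ      
The velar row has no plain member, so the gap is the plain velar stop /k/.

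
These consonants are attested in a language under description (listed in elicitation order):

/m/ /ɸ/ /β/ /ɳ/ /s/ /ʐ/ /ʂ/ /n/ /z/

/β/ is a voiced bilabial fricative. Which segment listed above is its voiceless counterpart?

/ɸ/

The voiceless counterpart is a voiceless bilabial fricative — in this inventory, /ɸ/.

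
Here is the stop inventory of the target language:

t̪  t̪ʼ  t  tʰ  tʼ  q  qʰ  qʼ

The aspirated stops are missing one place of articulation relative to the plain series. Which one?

dental

Plain: /t̪/ (dental), /t/ (alveolar), /q/ (uvular).
Aspirated: /tʰ/ (alveolar), /qʰ/ (uvular).
Ejective: /t̪ʼ/ (dental), /tʼ/ (alveolar), /qʼ/ (uvular).
Every place of articulation has an aspirated member except dental, where /t̪ʰ/ would be expected.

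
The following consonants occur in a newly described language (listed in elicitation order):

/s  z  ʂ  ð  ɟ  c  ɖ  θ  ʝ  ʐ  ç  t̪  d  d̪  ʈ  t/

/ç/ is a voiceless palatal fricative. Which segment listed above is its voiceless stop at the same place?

/c/

The voiceless stop at the same place is a voiceless palatal stop — in this inventory, /c/.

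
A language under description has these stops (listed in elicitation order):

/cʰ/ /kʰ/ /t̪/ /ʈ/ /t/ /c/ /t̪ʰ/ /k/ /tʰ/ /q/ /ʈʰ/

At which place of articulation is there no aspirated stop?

uvular

dental: plain /t̪/, aspirated /t̪ʰ/.
alveolar: plain /t/, aspirated /tʰ/.
retroflex: plain /ʈ/, aspirated /ʈʰ/.
palatal: plain /c/, aspirated /cʰ/.
velar: plain /k/, aspirated /kʰ/.
uvular: plain /q/, aspirated —.
Every place of articulation has an aspirated member except uvular, where /qʰ/ would be expected.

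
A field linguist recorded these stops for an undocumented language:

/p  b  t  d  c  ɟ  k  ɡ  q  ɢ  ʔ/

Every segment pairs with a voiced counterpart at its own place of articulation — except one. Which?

/ʔ/

Bilabial: /p/ ~ /b/
Alveolar: /t/ ~ /d/
Palatal: /c/ ~ /ɟ/
Velar: /k/ ~ /ɡ/
Uvular: /q/ ~ /ɢ/
Glottal: only /ʔ/ (voiceless); no voiced partner.
So /ʔ/ is the unpaired segment.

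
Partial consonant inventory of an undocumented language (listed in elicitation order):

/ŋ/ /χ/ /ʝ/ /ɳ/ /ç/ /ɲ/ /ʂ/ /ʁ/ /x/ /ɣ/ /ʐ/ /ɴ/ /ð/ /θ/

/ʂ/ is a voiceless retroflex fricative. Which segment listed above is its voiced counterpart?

The voiced counterpart is a voiced retroflex fricative — in this inventory, /ʐ/.

/ʐ/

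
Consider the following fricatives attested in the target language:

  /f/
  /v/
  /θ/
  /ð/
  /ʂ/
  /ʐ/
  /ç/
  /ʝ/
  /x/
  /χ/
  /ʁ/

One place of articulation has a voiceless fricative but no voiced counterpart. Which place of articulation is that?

labiodental: voiceless /f/, voiced /v/.
dental: voiceless /θ/, voiced /ð/.
retroflex: voiceless /ʂ/, voiced /ʐ/.
palatal: voiceless /ç/, voiced /ʝ/.
velar: voiceless /x/, voiced —.
uvular: voiceless /χ/, voiced /ʁ/.
Every place of articulation has a voiced member except velar, where /ɣ/ would be expected.

velar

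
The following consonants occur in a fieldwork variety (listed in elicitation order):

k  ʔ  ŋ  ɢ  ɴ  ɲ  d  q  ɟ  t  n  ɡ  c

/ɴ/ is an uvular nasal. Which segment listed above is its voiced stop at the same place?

/ɢ/

The voiced stop at the same place is a voiced uvular stop — in this inventory, /ɢ/.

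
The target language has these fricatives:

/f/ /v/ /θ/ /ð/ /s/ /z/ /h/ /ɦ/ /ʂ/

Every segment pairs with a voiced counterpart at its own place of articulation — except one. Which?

/ʂ/

Labiodental: /f/ ~ /v/
Dental: /θ/ ~ /ð/
Alveolar: /s/ ~ /z/
Glottal: /h/ ~ /ɦ/
Retroflex: only /ʂ/ (voiceless); no voiced partner.
So /ʂ/ is the unpaired segment.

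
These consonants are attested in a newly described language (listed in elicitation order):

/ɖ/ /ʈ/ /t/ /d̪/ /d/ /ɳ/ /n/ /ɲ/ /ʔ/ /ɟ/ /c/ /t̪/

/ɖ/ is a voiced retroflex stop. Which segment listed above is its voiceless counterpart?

The voiceless counterpart is a voiceless retroflex stop — in this inventory, /ʈ/.

/ʈ/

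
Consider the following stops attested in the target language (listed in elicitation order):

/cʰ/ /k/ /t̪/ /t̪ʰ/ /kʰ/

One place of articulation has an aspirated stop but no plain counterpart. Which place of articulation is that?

palatal

dental: plain /t̪/, aspirated /t̪ʰ/.
palatal: plain —, aspirated /cʰ/.
velar: plain /k/, aspirated /kʰ/.
Every place of articulation has a plain member except palatal, where /c/ would be expected.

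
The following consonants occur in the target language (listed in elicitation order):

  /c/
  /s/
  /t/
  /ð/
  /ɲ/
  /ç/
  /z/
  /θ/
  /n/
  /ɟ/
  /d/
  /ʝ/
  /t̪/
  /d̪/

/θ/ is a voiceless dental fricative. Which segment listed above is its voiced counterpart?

The voiced counterpart is a voiced dental fricative — in this inventory, /ð/.

/ð/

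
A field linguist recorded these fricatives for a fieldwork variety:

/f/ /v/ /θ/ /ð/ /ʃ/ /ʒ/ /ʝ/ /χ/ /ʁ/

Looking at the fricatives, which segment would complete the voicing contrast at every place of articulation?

place of articulation  voiceless  voiced  
labiodental       f         v       
dental            θ         ð       
postalveolar      ʃ         ʒ       
palatal           —         ʝ       
uvular            χ         ʁ       
The palatal row has no voiceless member, so the gap is the voiceless palatal fricative /ç/.

/ç/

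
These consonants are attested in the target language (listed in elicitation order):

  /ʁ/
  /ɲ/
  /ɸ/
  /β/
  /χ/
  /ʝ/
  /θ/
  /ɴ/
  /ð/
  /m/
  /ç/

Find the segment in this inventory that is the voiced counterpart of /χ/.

/χ/ is a voiceless uvular fricative.
The voiced counterpart is a voiced uvular fricative — in this inventory, /ʁ/.

/ʁ/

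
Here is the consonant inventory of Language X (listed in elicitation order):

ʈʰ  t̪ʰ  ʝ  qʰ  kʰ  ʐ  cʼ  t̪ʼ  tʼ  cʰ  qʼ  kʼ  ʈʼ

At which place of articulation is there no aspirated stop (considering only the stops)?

alveolar

place of articulation  aspirated  ejective
dental            t̪ʰ       t̪ʼ     
alveolar          —         tʼ      
retroflex         ʈʰ        ʈʼ      
palatal           cʰ        cʼ      
velar             kʰ        kʼ      
uvular            qʰ        qʼ      
Every place of articulation has an aspirated member except alveolar, where /tʰ/ would be expected.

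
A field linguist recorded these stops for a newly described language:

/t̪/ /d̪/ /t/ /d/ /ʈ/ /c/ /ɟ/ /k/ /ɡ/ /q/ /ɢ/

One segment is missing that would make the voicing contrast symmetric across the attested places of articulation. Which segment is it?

Voiceless: /t̪/ (dental), /t/ (alveolar), /ʈ/ (retroflex), /c/ (palatal), /k/ (velar), /q/ (uvular).
Voiced: /d̪/ (dental), /d/ (alveolar), /ɟ/ (palatal), /ɡ/ (velar), /ɢ/ (uvular).
The retroflex row has no voiced member, so the gap is the voiced retroflex stop /ɖ/.

/ɖ/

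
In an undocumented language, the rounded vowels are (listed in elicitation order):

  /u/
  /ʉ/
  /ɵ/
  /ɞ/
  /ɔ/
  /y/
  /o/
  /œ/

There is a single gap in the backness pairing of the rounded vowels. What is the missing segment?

/ø/

height            front     central   back    
high              y         ʉ         u       
high-mid          —         ɵ         o       
low-mid           œ         ɞ         ɔ       
The high-mid row has no front member, so the gap is the high-mid front rounded vowel /ø/.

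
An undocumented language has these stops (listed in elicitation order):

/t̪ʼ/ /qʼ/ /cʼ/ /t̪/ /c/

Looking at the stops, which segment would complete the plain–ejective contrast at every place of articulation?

Plain: /t̪/ (dental), /c/ (palatal).
Ejective: /t̪ʼ/ (dental), /cʼ/ (palatal), /qʼ/ (uvular).
The uvular row has no plain member, so the gap is the plain uvular stop /q/.

/q/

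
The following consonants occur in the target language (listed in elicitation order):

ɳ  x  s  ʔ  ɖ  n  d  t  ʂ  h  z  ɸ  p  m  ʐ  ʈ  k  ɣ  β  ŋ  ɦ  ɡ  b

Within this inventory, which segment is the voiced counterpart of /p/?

/b/

/p/ is a voiceless bilabial stop.
The voiced counterpart is a voiced bilabial stop — in this inventory, /b/.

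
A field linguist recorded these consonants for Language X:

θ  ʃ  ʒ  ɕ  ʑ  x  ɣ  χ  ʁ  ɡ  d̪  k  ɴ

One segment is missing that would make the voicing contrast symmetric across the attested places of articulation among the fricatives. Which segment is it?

dental: voiceless /θ/, voiced —.
postalveolar: voiceless /ʃ/, voiced /ʒ/.
alveolo-palatal: voiceless /ɕ/, voiced /ʑ/.
velar: voiceless /x/, voiced /ɣ/.
uvular: voiceless /χ/, voiced /ʁ/.
The dental row has no voiced member, so the gap is the voiced dental fricative /ð/.

/ð/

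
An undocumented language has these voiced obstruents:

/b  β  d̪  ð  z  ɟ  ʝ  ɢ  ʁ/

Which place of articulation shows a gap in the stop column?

bilabial: stop /b/, fricative /β/.
dental: stop /d̪/, fricative /ð/.
alveolar: stop —, fricative /z/.
palatal: stop /ɟ/, fricative /ʝ/.
uvular: stop /ɢ/, fricative /ʁ/.
Every place of articulation has a stop member except alveolar, where /d/ would be expected.

alveolar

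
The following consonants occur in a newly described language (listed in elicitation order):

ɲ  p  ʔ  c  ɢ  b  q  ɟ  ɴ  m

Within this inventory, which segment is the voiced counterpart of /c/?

/c/ is a voiceless palatal stop.
The voiced counterpart is a voiced palatal stop — in this inventory, /ɟ/.

/ɟ/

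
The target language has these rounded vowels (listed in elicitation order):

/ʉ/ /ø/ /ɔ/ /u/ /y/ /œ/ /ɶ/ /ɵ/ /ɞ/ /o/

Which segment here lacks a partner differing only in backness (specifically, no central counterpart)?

/ɶ/

High: /y/ ~ /ʉ/ ~ /u/
High-mid: /ø/ ~ /ɵ/ ~ /o/
Low-mid: /œ/ ~ /ɞ/ ~ /ɔ/
Low: only /ɶ/ (front); no central partner.
So /ɶ/ is the unpaired segment.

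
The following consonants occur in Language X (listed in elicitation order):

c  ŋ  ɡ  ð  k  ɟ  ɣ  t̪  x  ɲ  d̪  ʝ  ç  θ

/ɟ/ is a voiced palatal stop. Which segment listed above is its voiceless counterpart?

The voiceless counterpart is a voiceless palatal stop — in this inventory, /c/.

/c/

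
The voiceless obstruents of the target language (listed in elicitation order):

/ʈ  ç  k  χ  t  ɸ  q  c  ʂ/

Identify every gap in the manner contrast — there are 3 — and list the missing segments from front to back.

place of articulation  stop      fricative
bilabial          —         ɸ       
alveolar          t         —       
retroflex         ʈ         ʂ       
palatal           c         ç       
velar             k         —       
uvular            q         χ       
Gaps, from front to back: bilabial lacks stop (/p/); alveolar lacks fricative (/s/); velar lacks fricative (/x/).

/p/, /s/, /x/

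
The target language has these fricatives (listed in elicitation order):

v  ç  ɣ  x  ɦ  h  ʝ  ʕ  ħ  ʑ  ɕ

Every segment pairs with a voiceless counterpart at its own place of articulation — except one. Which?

Alveolo-palatal: /ɕ/ ~ /ʑ/
Palatal: /ç/ ~ /ʝ/
Velar: /x/ ~ /ɣ/
Pharyngeal: /ħ/ ~ /ʕ/
Glottal: /h/ ~ /ɦ/
Labiodental: only /v/ (voiced); no voiceless partner.
So /v/ is the unpaired segment.

/v/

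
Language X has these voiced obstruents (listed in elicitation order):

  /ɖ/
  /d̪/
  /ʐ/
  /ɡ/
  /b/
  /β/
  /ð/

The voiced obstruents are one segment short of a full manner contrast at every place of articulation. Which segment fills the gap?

bilabial: stop /b/, fricative /β/.
dental: stop /d̪/, fricative /ð/.
retroflex: stop /ɖ/, fricative /ʐ/.
velar: stop /ɡ/, fricative —.
The velar row has no fricative member, so the gap is the velar fricative /ɣ/.

/ɣ/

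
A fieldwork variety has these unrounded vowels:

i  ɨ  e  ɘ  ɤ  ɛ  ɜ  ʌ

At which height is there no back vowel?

Front: /i/ (high), /e/ (high-mid), /ɛ/ (low-mid).
Central: /ɨ/ (high), /ɘ/ (high-mid), /ɜ/ (low-mid).
Back: /ɤ/ (high-mid), /ʌ/ (low-mid).
Every height has a back member except high, where /ɯ/ would be expected.

high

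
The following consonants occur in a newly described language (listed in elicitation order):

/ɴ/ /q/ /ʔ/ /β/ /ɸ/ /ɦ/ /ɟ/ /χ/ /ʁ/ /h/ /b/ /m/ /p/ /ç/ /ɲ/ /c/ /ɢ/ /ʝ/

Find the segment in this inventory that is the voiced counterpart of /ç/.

/ç/ is a voiceless palatal fricative.
The voiced counterpart is a voiced palatal fricative — in this inventory, /ʝ/.

/ʝ/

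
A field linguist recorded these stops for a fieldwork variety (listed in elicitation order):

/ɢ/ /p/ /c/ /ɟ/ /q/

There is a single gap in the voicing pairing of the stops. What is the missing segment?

Voiceless: /p/ (bilabial), /c/ (palatal), /q/ (uvular).
Voiced: /ɟ/ (palatal), /ɢ/ (uvular).
The bilabial row has no voiced member, so the gap is the voiced bilabial stop /b/.

/b/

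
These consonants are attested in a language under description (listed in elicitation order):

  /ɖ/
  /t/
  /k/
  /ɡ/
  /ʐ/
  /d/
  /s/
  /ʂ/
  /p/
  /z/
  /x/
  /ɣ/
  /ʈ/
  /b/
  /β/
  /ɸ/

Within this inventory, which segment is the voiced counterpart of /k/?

/ɡ/

/k/ is a voiceless velar stop.
The voiced counterpart is a voiced velar stop — in this inventory, /ɡ/.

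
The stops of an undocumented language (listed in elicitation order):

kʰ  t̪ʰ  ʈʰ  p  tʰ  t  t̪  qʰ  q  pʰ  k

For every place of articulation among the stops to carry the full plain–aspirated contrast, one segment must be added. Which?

place of articulation  plain     aspirated
bilabial          p         pʰ      
dental            t̪        t̪ʰ     
alveolar          t         tʰ      
retroflex         —         ʈʰ      
velar             k         kʰ      
uvular            q         qʰ      
The retroflex row has no plain member, so the gap is the plain retroflex stop /ʈ/.

/ʈ/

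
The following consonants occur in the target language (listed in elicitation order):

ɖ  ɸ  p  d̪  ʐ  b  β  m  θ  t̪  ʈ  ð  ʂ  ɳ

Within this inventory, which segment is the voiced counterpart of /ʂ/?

/ʂ/ is a voiceless retroflex fricative.
The voiced counterpart is a voiced retroflex fricative — in this inventory, /ʐ/.

/ʐ/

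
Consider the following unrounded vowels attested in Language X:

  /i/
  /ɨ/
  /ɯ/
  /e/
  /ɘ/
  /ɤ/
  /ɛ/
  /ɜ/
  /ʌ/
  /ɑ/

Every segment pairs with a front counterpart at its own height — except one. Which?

/ɑ/

High: /i/ ~ /ɨ/ ~ /ɯ/
High-mid: /e/ ~ /ɘ/ ~ /ɤ/
Low-mid: /ɛ/ ~ /ɜ/ ~ /ʌ/
Low: only /ɑ/ (back); no front partner.
So /ɑ/ is the unpaired segment.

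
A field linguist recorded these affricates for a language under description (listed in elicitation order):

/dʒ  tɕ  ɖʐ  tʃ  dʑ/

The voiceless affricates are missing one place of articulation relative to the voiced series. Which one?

retroflex

place of articulation  voiceless  voiced  
postalveolar      tʃ        dʒ      
retroflex         —         ɖʐ      
alveolo-palatal   tɕ        dʑ      
Every place of articulation has a voiceless member except retroflex, where /ʈʂ/ would be expected.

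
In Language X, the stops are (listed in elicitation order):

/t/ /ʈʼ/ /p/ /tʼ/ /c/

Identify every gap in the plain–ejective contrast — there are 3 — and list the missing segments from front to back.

/pʼ/, /ʈ/, /cʼ/

place of articulation  plain     ejective
bilabial          p         —       
alveolar          t         tʼ      
retroflex         —         ʈʼ      
palatal           c         —       
Gaps, from front to back: bilabial lacks ejective (/pʼ/); retroflex lacks plain (/ʈ/); palatal lacks ejective (/cʼ/).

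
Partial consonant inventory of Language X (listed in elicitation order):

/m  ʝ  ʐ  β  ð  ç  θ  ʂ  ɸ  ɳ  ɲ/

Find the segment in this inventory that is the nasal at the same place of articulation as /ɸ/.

/ɸ/ is a voiceless bilabial fricative.
The nasal at the same place is a bilabial nasal — in this inventory, /m/.

/m/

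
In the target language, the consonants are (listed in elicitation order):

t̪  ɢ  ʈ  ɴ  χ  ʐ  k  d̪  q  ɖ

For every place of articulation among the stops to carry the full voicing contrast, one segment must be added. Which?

Voiceless: /t̪/ (dental), /ʈ/ (retroflex), /k/ (velar), /q/ (uvular).
Voiced: /d̪/ (dental), /ɖ/ (retroflex), /ɢ/ (uvular).
The velar row has no voiced member, so the gap is the voiced velar stop /ɡ/.

/ɡ/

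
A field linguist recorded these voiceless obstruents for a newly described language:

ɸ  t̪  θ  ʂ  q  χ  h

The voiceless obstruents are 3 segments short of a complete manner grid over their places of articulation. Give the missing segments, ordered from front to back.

/p/, /ʈ/, /ʔ/

Stop: /t̪/ (dental), /q/ (uvular).
Fricative: /ɸ/ (bilabial), /θ/ (dental), /ʂ/ (retroflex), /χ/ (uvular), /h/ (glottal).
Gaps, from front to back: bilabial lacks stop (/p/); retroflex lacks stop (/ʈ/); glottal lacks stop (/ʔ/).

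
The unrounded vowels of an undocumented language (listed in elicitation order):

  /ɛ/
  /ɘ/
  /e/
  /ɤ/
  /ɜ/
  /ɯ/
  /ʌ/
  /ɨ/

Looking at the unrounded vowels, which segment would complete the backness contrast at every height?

/i/

Front: /e/ (high-mid), /ɛ/ (low-mid).
Central: /ɨ/ (high), /ɘ/ (high-mid), /ɜ/ (low-mid).
Back: /ɯ/ (high), /ɤ/ (high-mid), /ʌ/ (low-mid).
The high row has no front member, so the gap is the high front unrounded vowel /i/.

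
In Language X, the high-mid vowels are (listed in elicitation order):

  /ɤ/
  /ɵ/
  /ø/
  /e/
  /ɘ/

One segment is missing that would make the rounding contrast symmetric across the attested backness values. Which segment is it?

front: unrounded /e/, rounded /ø/.
central: unrounded /ɘ/, rounded /ɵ/.
back: unrounded /ɤ/, rounded —.
The back row has no rounded member, so the gap is the back rounded vowel /o/.

/o/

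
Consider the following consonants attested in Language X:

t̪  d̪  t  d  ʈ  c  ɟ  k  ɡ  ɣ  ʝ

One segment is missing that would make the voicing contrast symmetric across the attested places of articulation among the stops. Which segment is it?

/ɖ/

place of articulation  voiceless  voiced  
dental            t̪        d̪      
alveolar          t         d       
retroflex         ʈ         —       
palatal           c         ɟ       
velar             k         ɡ       
The retroflex row has no voiced member, so the gap is the voiced retroflex stop /ɖ/.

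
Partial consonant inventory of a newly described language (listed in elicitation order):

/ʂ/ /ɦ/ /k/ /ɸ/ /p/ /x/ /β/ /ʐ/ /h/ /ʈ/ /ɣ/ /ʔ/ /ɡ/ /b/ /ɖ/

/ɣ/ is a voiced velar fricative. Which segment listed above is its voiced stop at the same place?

/ɡ/

The voiced stop at the same place is a voiced velar stop — in this inventory, /ɡ/.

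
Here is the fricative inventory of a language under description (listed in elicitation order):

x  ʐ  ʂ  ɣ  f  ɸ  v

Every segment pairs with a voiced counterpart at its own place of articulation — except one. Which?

Labiodental: /f/ ~ /v/
Retroflex: /ʂ/ ~ /ʐ/
Velar: /x/ ~ /ɣ/
Bilabial: only /ɸ/ (voiceless); no voiced partner.
So /ɸ/ is the unpaired segment.

/ɸ/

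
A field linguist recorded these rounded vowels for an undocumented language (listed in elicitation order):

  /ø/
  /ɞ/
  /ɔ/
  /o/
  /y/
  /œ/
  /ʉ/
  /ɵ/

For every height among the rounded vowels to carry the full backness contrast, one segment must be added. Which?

/u/

high: front /y/, central /ʉ/, back —.
high-mid: front /ø/, central /ɵ/, back /o/.
low-mid: front /œ/, central /ɞ/, back /ɔ/.
The high row has no back member, so the gap is the high back rounded vowel /u/.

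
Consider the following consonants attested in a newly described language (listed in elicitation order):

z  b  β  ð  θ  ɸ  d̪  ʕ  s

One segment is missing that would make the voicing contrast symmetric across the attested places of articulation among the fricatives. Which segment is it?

/ħ/

Voiceless: /ɸ/ (bilabial), /θ/ (dental), /s/ (alveolar).
Voiced: /β/ (bilabial), /ð/ (dental), /z/ (alveolar), /ʕ/ (pharyngeal).
The pharyngeal row has no voiceless member, so the gap is the voiceless pharyngeal fricative /ħ/.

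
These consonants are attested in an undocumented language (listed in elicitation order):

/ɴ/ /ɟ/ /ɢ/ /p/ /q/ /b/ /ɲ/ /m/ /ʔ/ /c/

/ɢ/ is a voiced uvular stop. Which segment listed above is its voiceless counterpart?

The voiceless counterpart is a voiceless uvular stop — in this inventory, /q/.

/q/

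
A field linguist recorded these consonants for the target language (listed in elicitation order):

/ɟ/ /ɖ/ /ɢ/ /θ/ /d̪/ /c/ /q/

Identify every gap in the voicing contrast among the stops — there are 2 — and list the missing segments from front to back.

Voiceless: /c/ (palatal), /q/ (uvular).
Voiced: /d̪/ (dental), /ɖ/ (retroflex), /ɟ/ (palatal), /ɢ/ (uvular).
Gaps, from front to back: dental lacks voiceless (/t̪/); retroflex lacks voiceless (/ʈ/).

/t̪/, /ʈ/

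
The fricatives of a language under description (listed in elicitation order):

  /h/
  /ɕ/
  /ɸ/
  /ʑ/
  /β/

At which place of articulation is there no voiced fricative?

glottal

place of articulation  voiceless  voiced  
bilabial          ɸ         β       
alveolo-palatal   ɕ         ʑ       
glottal           h         —       
Every place of articulation has a voiced member except glottal, where /ɦ/ would be expected.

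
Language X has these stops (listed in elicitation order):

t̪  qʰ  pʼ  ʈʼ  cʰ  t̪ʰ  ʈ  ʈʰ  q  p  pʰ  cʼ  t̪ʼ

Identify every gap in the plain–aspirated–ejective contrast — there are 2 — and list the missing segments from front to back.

/c/, /qʼ/

place of articulation  plain     aspirated  ejective
bilabial          p         pʰ        pʼ      
dental            t̪        t̪ʰ       t̪ʼ     
retroflex         ʈ         ʈʰ        ʈʼ      
palatal           —         cʰ        cʼ      
uvular            q         qʰ        —       
Gaps, from front to back: palatal lacks plain (/c/); uvular lacks ejective (/qʼ/).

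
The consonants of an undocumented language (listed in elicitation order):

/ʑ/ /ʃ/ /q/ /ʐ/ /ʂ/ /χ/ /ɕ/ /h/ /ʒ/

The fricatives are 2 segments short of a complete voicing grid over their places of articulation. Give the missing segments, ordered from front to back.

/ʁ/, /ɦ/

Voiceless: /ʃ/ (postalveolar), /ʂ/ (retroflex), /ɕ/ (alveolo-palatal), /χ/ (uvular), /h/ (glottal).
Voiced: /ʒ/ (postalveolar), /ʐ/ (retroflex), /ʑ/ (alveolo-palatal).
Gaps, from front to back: uvular lacks voiced (/ʁ/); glottal lacks voiced (/ɦ/).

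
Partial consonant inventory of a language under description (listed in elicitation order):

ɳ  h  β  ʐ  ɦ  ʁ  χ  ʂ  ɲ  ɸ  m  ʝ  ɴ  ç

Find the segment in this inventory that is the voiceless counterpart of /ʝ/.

/ʝ/ is a voiced palatal fricative.
The voiceless counterpart is a voiceless palatal fricative — in this inventory, /ç/.

/ç/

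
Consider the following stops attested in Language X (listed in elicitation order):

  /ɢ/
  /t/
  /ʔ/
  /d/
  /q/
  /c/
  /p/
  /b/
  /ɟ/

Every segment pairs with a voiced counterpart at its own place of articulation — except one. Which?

Bilabial: /p/ ~ /b/
Alveolar: /t/ ~ /d/
Palatal: /c/ ~ /ɟ/
Uvular: /q/ ~ /ɢ/
Glottal: only /ʔ/ (voiceless); no voiced partner.
So /ʔ/ is the unpaired segment.

/ʔ/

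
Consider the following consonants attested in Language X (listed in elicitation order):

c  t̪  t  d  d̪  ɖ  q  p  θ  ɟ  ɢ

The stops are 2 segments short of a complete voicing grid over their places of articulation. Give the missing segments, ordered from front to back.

place of articulation  voiceless  voiced  
bilabial          p         —       
dental            t̪        d̪      
alveolar          t         d       
retroflex         —         ɖ       
palatal           c         ɟ       
uvular            q         ɢ       
Gaps, from front to back: bilabial lacks voiced (/b/); retroflex lacks voiceless (/ʈ/).

/b/, /ʈ/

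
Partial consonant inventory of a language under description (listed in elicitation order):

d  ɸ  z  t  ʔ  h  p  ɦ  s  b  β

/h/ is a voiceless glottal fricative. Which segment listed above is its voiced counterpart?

/ɦ/

The voiced counterpart is a voiced glottal fricative — in this inventory, /ɦ/.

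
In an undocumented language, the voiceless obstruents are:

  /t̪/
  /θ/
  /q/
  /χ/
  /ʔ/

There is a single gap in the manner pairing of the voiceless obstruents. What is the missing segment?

/h/

place of articulation  stop      fricative
dental            t̪        θ       
uvular            q         χ       
glottal           ʔ         —       
The glottal row has no fricative member, so the gap is the glottal fricative /h/.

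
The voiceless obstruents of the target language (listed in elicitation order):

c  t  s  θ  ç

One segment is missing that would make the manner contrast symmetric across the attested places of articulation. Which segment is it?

/t̪/

dental: stop —, fricative /θ/.
alveolar: stop /t/, fricative /s/.
palatal: stop /c/, fricative /ç/.
The dental row has no stop member, so the gap is the dental stop /t̪/.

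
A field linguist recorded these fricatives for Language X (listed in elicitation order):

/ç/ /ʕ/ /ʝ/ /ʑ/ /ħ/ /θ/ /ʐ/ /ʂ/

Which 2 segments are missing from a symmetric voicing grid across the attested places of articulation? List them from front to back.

/ð/, /ɕ/

Voiceless: /θ/ (dental), /ʂ/ (retroflex), /ç/ (palatal), /ħ/ (pharyngeal).
Voiced: /ʐ/ (retroflex), /ʑ/ (alveolo-palatal), /ʝ/ (palatal), /ʕ/ (pharyngeal).
Gaps, from front to back: dental lacks voiced (/ð/); alveolo-palatal lacks voiceless (/ɕ/).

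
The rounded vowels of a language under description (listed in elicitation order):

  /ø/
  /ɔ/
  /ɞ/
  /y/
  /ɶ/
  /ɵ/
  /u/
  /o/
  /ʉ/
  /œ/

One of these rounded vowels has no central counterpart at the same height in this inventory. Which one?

/ɶ/

High: /y/ ~ /ʉ/ ~ /u/
High-mid: /ø/ ~ /ɵ/ ~ /o/
Low-mid: /œ/ ~ /ɞ/ ~ /ɔ/
Low: only /ɶ/ (front); no central partner.
So /ɶ/ is the unpaired segment.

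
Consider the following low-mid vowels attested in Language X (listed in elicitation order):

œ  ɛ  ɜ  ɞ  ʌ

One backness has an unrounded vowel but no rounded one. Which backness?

back

Unrounded: /ɛ/ (front), /ɜ/ (central), /ʌ/ (back).
Rounded: /œ/ (front), /ɞ/ (central).
Every backness has a rounded member except back, where /ɔ/ would be expected.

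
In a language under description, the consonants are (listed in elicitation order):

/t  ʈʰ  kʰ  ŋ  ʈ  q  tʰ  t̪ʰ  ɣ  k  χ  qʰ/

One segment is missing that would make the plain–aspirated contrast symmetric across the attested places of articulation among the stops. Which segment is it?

place of articulation  plain     aspirated
dental            —         t̪ʰ     
alveolar          t         tʰ      
retroflex         ʈ         ʈʰ      
velar             k         kʰ      
uvular            q         qʰ      
The dental row has no plain member, so the gap is the plain dental stop /t̪/.

/t̪/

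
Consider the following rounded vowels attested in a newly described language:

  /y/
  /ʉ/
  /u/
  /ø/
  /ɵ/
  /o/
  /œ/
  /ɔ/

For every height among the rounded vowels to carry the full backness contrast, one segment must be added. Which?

/ɞ/

Front: /y/ (high), /ø/ (high-mid), /œ/ (low-mid).
Central: /ʉ/ (high), /ɵ/ (high-mid).
Back: /u/ (high), /o/ (high-mid), /ɔ/ (low-mid).
The low-mid row has no central member, so the gap is the low-mid central rounded vowel /ɞ/.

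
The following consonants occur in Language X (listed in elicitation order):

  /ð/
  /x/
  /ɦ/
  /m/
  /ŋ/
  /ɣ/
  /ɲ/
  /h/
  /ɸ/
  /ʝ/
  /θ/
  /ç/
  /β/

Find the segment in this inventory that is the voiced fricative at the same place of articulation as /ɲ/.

/ɲ/ is a palatal nasal.
The voiced fricative at the same place is a voiced palatal fricative — in this inventory, /ʝ/.

/ʝ/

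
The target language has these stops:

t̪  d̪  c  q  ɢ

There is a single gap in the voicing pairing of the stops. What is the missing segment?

/ɟ/

dental: voiceless /t̪/, voiced /d̪/.
palatal: voiceless /c/, voiced —.
uvular: voiceless /q/, voiced /ɢ/.
The palatal row has no voiced member, so the gap is the voiced palatal stop /ɟ/.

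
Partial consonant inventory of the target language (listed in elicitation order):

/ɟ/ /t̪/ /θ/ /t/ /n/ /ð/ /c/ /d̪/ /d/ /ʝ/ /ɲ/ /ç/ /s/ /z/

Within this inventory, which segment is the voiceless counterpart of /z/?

/s/

/z/ is a voiced alveolar fricative.
The voiceless counterpart is a voiceless alveolar fricative — in this inventory, /s/.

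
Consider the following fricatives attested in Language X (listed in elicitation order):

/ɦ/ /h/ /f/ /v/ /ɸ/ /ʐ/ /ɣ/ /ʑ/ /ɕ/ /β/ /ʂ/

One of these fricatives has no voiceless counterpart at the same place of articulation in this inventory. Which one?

/ɣ/

Bilabial: /ɸ/ ~ /β/
Labiodental: /f/ ~ /v/
Retroflex: /ʂ/ ~ /ʐ/
Alveolo-palatal: /ɕ/ ~ /ʑ/
Glottal: /h/ ~ /ɦ/
Velar: only /ɣ/ (voiced); no voiceless partner.
So /ɣ/ is the unpaired segment.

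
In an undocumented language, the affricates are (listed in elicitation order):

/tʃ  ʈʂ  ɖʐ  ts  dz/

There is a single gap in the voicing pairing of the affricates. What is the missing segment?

place of articulation  voiceless  voiced  
alveolar          ts        dz      
postalveolar      tʃ        —       
retroflex         ʈʂ        ɖʐ      
The postalveolar row has no voiced member, so the gap is the voiced postalveolar affricate /dʒ/.

/dʒ/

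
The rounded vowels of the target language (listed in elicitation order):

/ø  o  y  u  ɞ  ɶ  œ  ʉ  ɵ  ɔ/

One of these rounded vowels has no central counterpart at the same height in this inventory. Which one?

High: /y/ ~ /ʉ/ ~ /u/
High-mid: /ø/ ~ /ɵ/ ~ /o/
Low-mid: /œ/ ~ /ɞ/ ~ /ɔ/
Low: only /ɶ/ (front); no central partner.
So /ɶ/ is the unpaired segment.

/ɶ/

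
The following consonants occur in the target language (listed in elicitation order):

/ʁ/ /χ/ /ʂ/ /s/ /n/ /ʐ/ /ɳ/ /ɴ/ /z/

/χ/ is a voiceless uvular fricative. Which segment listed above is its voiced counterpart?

The voiced counterpart is a voiced uvular fricative — in this inventory, /ʁ/.

/ʁ/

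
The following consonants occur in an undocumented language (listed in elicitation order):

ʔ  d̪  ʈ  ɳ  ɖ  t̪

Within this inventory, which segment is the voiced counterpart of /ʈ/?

/ʈ/ is a voiceless retroflex stop.
The voiced counterpart is a voiced retroflex stop — in this inventory, /ɖ/.

/ɖ/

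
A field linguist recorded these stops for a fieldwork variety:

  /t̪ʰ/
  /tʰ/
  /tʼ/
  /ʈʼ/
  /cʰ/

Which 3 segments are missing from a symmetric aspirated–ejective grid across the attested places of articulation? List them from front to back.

/t̪ʼ/, /ʈʰ/, /cʼ/

Aspirated: /t̪ʰ/ (dental), /tʰ/ (alveolar), /cʰ/ (palatal).
Ejective: /tʼ/ (alveolar), /ʈʼ/ (retroflex).
Gaps, from front to back: dental lacks ejective (/t̪ʼ/); retroflex lacks aspirated (/ʈʰ/); palatal lacks ejective (/cʼ/).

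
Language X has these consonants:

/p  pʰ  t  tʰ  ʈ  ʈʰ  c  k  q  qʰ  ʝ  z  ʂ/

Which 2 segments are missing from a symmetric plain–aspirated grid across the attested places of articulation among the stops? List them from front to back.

bilabial: plain /p/, aspirated /pʰ/.
alveolar: plain /t/, aspirated /tʰ/.
retroflex: plain /ʈ/, aspirated /ʈʰ/.
palatal: plain /c/, aspirated —.
velar: plain /k/, aspirated —.
uvular: plain /q/, aspirated /qʰ/.
Gaps, from front to back: palatal lacks aspirated (/cʰ/); velar lacks aspirated (/kʰ/).

/cʰ/, /kʰ/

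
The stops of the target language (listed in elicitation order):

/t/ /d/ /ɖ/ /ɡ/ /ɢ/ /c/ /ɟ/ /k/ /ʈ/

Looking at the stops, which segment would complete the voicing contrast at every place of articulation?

Voiceless: /t/ (alveolar), /ʈ/ (retroflex), /c/ (palatal), /k/ (velar).
Voiced: /d/ (alveolar), /ɖ/ (retroflex), /ɟ/ (palatal), /ɡ/ (velar), /ɢ/ (uvular).
The uvular row has no voiceless member, so the gap is the voiceless uvular stop /q/.

/q/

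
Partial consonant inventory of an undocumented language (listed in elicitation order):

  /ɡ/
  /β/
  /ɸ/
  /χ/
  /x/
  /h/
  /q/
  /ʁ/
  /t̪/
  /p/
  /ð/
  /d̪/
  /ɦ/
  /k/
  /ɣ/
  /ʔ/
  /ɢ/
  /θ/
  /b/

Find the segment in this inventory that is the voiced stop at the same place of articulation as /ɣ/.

/ɣ/ is a voiced velar fricative.
The voiced stop at the same place is a voiced velar stop — in this inventory, /ɡ/.

/ɡ/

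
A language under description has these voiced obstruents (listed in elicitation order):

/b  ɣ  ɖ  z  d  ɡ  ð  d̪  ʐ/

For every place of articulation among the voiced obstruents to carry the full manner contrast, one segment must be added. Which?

/β/

bilabial: stop /b/, fricative —.
dental: stop /d̪/, fricative /ð/.
alveolar: stop /d/, fricative /z/.
retroflex: stop /ɖ/, fricative /ʐ/.
velar: stop /ɡ/, fricative /ɣ/.
The bilabial row has no fricative member, so the gap is the bilabial fricative /β/.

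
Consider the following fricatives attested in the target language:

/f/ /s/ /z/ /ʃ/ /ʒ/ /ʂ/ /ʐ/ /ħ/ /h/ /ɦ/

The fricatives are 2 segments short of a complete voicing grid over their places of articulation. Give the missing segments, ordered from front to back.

/v/, /ʕ/

Voiceless: /f/ (labiodental), /s/ (alveolar), /ʃ/ (postalveolar), /ʂ/ (retroflex), /ħ/ (pharyngeal), /h/ (glottal).
Voiced: /z/ (alveolar), /ʒ/ (postalveolar), /ʐ/ (retroflex), /ɦ/ (glottal).
Gaps, from front to back: labiodental lacks voiced (/v/); pharyngeal lacks voiced (/ʕ/).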